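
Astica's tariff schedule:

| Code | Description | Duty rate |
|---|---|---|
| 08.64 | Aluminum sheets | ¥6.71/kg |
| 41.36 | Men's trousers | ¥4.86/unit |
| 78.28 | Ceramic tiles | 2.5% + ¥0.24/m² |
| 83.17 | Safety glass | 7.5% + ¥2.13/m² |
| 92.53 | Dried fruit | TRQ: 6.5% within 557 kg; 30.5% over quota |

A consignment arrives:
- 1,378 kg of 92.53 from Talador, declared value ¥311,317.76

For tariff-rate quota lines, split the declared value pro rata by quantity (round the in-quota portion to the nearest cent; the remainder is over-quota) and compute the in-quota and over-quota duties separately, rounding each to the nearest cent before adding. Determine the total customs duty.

¥64,750.93

Line 1 (92.53, Talador, 1,378 kg, ¥311,317.76):
Code 92.53 is under a tariff-rate quota (threshold 557 kg). In-quota: 557 kg at 6.5%; over-quota: 821 kg at 30.5%.
Pro-rata value split: in-quota = ¥311,317.76 × 557/1,378 = ¥125,837.44; over-quota = ¥311,317.76 − ¥125,837.44 = ¥185,480.32.
In-quota duty = ¥125,837.44 × 6.5% = ¥8,179.43. Over-quota duty = ¥185,480.32 × 30.5% = ¥56,571.50.
Line duty = ¥8,179.43 + ¥56,571.50 = ¥64,750.93.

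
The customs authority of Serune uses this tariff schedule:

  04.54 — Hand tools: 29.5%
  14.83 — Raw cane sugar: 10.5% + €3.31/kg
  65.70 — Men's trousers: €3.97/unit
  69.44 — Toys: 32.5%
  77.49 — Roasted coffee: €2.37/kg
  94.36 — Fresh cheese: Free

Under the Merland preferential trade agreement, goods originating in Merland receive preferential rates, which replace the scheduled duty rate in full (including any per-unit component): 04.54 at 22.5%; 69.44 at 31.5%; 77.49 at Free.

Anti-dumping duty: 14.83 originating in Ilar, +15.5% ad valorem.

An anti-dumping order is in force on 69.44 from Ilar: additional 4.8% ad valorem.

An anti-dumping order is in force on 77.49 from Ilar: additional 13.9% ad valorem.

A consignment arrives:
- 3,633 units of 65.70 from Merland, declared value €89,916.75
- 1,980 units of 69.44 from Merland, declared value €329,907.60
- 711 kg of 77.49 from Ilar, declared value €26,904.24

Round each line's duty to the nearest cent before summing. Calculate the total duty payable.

Line 1 (65.70, Merland, 3,633 units, €89,916.75):
Base rate for 65.70 is €3.97/unit.
Origin Merland is the FTA partner but 65.70 is not on the preference list; base rate stands.
Duty = 3,633 × €3.97 = €14,423.01.
Line 2 (69.44, Merland, 1,980 units, €329,907.60):
Base rate for 69.44 is 32.5%.
Origin Merland qualifies under the Serune–Merland agreement and 69.44 is covered: preferential rate 31.5% applies instead.
The additional-duty order on 69.44 targets Ilar, not Merland; it does not apply.
Duty = €329,907.60 × 31.5% = €103,920.89.
Line 3 (77.49, Ilar, 711 kg, €26,904.24):
Base rate for 77.49 is €2.37/kg.
77.49 has an FTA preferential rate, but origin Ilar is not Merland; base rate stands.
Additional duty on 77.49 from Ilar: +13.9% ad valorem. Applied ad valorem rate = 13.9%.
Duty = €26,904.24 × 13.9% + 711 × €2.37 = €5,424.76.
Total = €14,423.01 + €103,920.89 + €5,424.76 = €123,768.66.

€123,768.66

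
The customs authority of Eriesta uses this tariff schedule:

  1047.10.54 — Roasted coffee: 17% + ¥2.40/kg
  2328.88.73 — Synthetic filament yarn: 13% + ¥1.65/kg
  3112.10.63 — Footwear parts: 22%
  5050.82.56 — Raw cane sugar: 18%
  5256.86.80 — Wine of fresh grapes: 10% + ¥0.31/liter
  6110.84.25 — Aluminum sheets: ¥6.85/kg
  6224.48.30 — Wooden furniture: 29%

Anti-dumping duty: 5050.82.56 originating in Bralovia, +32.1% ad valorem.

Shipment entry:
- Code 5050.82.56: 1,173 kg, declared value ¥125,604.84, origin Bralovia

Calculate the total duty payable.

Line 1 (5050.82.56, Bralovia, 1,173 kg, ¥125,604.84):
Base rate for 5050.82.56 is 18%.
Additional duty on 5050.82.56 from Bralovia: +32.1%. Applied ad valorem rate: 18% + 32.1% = 50.1%.
Duty = ¥125,604.84 × 50.1% = ¥62,928.02.

¥62,928.02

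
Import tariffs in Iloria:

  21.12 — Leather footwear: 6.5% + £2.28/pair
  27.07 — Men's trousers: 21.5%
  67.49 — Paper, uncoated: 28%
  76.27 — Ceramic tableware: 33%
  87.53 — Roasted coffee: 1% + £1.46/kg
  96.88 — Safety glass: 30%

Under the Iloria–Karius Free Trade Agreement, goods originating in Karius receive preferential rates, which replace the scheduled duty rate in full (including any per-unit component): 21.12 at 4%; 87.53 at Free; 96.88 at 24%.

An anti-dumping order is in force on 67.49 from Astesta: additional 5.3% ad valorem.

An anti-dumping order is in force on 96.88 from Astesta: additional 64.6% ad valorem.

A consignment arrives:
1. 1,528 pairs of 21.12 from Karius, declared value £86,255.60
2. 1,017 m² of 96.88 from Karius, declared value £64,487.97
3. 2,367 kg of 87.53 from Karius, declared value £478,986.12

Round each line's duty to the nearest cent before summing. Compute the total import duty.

Line 1 (21.12, Karius, 1,528 pairs, £86,255.60):
Base rate for 21.12 is 6.5% + £2.28/pair.
Origin Karius qualifies under the Iloria–Karius agreement and 21.12 is covered: preferential rate 4% applies instead.
Duty = £86,255.60 × 4% = £3,450.22.
Line 2 (96.88, Karius, 1,017 m², £64,487.97):
Base rate for 96.88 is 30%.
Origin Karius qualifies under the Iloria–Karius agreement and 96.88 is covered: preferential rate 24% applies instead.
The additional-duty order on 96.88 targets Astesta, not Karius; it does not apply.
Duty = £64,487.97 × 24% = £15,477.11.
Line 3 (87.53, Karius, 2,367 kg, £478,986.12):
Base rate for 87.53 is 1% + £1.46/kg.
Origin Karius qualifies under the Iloria–Karius agreement and 87.53 is covered: preferential rate Free applies instead.
Duty = £478,986.12 × 0% = £0.00.
Total = £3,450.22 + £15,477.11 + £0.00 = £18,927.33.

£18,927.33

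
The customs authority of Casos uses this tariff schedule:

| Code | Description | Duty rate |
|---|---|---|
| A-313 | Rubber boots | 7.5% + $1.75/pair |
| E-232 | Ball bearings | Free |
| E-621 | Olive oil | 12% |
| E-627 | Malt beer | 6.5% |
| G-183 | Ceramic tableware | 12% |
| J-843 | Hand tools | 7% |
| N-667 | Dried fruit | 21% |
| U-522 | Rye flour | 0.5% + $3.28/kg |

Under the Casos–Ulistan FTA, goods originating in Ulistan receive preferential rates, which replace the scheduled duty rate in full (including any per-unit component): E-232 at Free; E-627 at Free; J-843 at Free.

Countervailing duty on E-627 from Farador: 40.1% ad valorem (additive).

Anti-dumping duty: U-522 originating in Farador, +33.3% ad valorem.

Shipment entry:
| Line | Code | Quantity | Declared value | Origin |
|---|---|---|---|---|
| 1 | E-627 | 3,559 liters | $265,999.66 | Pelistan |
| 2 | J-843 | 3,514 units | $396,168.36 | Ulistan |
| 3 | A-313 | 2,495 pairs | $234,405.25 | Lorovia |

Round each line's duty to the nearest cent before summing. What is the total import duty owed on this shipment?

Line 1 (E-627, Pelistan, 3,559 liters, $265,999.66):
Base rate for E-627 is 6.5%.
E-627 has an FTA preferential rate, but origin Pelistan is not Ulistan; base rate stands.
The additional-duty order on E-627 targets Farador, not Pelistan; it does not apply.
Duty = $265,999.66 × 6.5% = $17,289.98.
Line 2 (J-843, Ulistan, 3,514 units, $396,168.36):
Base rate for J-843 is 7%.
Origin Ulistan qualifies under the Casos–Ulistan agreement and J-843 is covered: preferential rate Free applies instead.
Duty = $396,168.36 × 0% = $0.00.
Line 3 (A-313, Lorovia, 2,495 pairs, $234,405.25):
Base rate for A-313 is 7.5% + $1.75/pair.
Duty = $234,405.25 × 7.5% + 2,495 × $1.75 = $21,946.64.
Total = $17,289.98 + $0.00 + $21,946.64 = $39,236.62.

$39,236.62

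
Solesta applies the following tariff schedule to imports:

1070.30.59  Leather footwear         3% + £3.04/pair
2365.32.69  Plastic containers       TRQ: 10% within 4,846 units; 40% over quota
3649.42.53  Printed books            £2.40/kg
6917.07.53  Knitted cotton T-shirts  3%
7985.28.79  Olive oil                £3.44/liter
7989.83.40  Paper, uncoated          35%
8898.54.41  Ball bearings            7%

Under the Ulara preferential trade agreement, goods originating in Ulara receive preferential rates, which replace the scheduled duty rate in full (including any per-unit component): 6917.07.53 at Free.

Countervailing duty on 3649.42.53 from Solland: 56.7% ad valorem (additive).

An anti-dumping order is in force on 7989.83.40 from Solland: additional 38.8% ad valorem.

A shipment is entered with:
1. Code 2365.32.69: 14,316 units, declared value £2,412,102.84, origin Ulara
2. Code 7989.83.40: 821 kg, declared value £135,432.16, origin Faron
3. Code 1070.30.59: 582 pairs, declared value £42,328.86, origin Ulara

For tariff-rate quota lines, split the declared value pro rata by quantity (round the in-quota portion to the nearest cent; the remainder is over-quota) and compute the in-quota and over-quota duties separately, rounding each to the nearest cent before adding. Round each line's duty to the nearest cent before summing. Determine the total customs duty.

£770,330.78

Line 1 (2365.32.69, Ulara, 14,316 units, £2,412,102.84):
Code 2365.32.69 is under a tariff-rate quota (threshold 4,846 units). In-quota: 4,846 units at 10%; over-quota: 9,470 units at 40%.
Pro-rata value split: in-quota = £2,412,102.84 × 4,846/14,316 = £816,502.54; over-quota = £2,412,102.84 − £816,502.54 = £1,595,600.30.
In-quota duty = £816,502.54 × 10% = £81,650.25. Over-quota duty = £1,595,600.30 × 40% = £638,240.12.
Line duty = £81,650.25 + £638,240.12 = £719,890.37.
Line 2 (7989.83.40, Faron, 821 kg, £135,432.16):
Base rate for 7989.83.40 is 35%.
The additional-duty order on 7989.83.40 targets Solland, not Faron; it does not apply.
Duty = £135,432.16 × 35% = £47,401.26.
Line 3 (1070.30.59, Ulara, 582 pairs, £42,328.86):
Base rate for 1070.30.59 is 3% + £3.04/pair.
Origin Ulara is the FTA partner but 1070.30.59 is not on the preference list; base rate stands.
Duty = £42,328.86 × 3% + 582 × £3.04 = £3,039.15.
Total = £719,890.37 + £47,401.26 + £3,039.15 = £770,330.78.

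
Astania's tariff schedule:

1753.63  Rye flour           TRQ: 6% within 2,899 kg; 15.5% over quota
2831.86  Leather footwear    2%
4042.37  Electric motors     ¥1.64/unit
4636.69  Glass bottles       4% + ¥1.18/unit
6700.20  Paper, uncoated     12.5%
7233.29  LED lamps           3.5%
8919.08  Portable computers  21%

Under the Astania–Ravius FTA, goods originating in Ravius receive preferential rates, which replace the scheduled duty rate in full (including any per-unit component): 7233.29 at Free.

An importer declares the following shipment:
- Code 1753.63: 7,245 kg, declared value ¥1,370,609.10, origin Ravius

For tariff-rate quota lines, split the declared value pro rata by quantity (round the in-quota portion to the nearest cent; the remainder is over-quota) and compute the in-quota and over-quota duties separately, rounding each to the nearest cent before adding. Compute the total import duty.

¥160,343.29

Line 1 (1753.63, Ravius, 7,245 kg, ¥1,370,609.10):
Code 1753.63 is under a tariff-rate quota (threshold 2,899 kg). In-quota: 2,899 kg at 6%; over-quota: 4,346 kg at 15.5%.
Pro-rata value split: in-quota = ¥1,370,609.10 × 2,899/7,245 = ¥548,432.82; over-quota = ¥1,370,609.10 − ¥548,432.82 = ¥822,176.28.
In-quota duty = ¥548,432.82 × 6% = ¥32,905.97. Over-quota duty = ¥822,176.28 × 15.5% = ¥127,437.32.
Line duty = ¥32,905.97 + ¥127,437.32 = ¥160,343.29.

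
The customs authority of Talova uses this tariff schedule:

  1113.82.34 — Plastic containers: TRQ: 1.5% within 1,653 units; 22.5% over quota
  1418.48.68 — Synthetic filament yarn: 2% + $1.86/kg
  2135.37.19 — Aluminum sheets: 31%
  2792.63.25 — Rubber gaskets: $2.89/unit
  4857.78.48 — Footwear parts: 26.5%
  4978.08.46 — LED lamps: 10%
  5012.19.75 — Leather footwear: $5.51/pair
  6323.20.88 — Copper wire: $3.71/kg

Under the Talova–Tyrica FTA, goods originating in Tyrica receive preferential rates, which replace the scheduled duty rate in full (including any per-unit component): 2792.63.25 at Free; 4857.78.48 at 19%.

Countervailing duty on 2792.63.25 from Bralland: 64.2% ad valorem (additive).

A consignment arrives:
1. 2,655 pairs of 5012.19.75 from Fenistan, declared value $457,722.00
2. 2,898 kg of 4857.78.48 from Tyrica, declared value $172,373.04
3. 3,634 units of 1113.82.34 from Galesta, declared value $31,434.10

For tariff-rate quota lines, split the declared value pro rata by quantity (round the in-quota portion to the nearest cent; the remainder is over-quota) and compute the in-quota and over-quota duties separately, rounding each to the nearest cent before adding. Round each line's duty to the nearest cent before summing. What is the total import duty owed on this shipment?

$51,449.93

Line 1 (5012.19.75, Fenistan, 2,655 pairs, $457,722.00):
Base rate for 5012.19.75 is $5.51/pair.
Duty = 2,655 × $5.51 = $14,629.05.
Line 2 (4857.78.48, Tyrica, 2,898 kg, $172,373.04):
Base rate for 4857.78.48 is 26.5%.
Origin Tyrica qualifies under the Talova–Tyrica agreement and 4857.78.48 is covered: preferential rate 19% applies instead.
Duty = $172,373.04 × 19% = $32,750.88.
Line 3 (1113.82.34, Galesta, 3,634 units, $31,434.10):
Code 1113.82.34 is under a tariff-rate quota (threshold 1,653 units). In-quota: 1,653 units at 1.5%; over-quota: 1,981 units at 22.5%.
Pro-rata value split: in-quota = $31,434.10 × 1,653/3,634 = $14,298.45; over-quota = $31,434.10 − $14,298.45 = $17,135.65.
In-quota duty = $14,298.45 × 1.5% = $214.48. Over-quota duty = $17,135.65 × 22.5% = $3,855.52.
Line duty = $214.48 + $3,855.52 = $4,070.00.
Total = $14,629.05 + $32,750.88 + $4,070.00 = $51,449.93.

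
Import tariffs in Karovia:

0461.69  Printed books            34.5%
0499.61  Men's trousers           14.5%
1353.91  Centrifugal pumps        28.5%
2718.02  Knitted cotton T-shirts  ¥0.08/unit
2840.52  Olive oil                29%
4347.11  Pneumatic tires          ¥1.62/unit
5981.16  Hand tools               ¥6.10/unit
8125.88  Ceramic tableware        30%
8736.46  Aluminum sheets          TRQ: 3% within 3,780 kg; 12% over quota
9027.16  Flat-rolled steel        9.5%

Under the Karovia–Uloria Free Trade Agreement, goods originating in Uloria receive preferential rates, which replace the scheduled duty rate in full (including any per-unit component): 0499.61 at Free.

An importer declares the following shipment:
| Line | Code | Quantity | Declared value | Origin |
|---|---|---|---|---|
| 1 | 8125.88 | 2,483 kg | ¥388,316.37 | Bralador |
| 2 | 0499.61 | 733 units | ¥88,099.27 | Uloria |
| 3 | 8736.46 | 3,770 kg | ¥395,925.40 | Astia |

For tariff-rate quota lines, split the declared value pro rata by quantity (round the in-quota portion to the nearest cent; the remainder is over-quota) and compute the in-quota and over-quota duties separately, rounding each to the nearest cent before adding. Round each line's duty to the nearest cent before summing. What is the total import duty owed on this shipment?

Line 1 (8125.88, Bralador, 2,483 kg, ¥388,316.37):
Base rate for 8125.88 is 30%.
Duty = ¥388,316.37 × 30% = ¥116,494.91.
Line 2 (0499.61, Uloria, 733 units, ¥88,099.27):
Base rate for 0499.61 is 14.5%.
Origin Uloria qualifies under the Karovia–Uloria agreement and 0499.61 is covered: preferential rate Free applies instead.
Duty = ¥88,099.27 × 0% = ¥0.00.
Line 3 (8736.46, Astia, 3,770 kg, ¥395,925.40):
Code 8736.46 is under a tariff-rate quota (threshold 3,780 kg). Quantity 3,770 kg is within the quota, so the in-quota rate 3% applies to the full value.
Duty = ¥395,925.40 × 3% = ¥11,877.76.
Total = ¥116,494.91 + ¥0.00 + ¥11,877.76 = ¥128,372.67.

¥128,372.67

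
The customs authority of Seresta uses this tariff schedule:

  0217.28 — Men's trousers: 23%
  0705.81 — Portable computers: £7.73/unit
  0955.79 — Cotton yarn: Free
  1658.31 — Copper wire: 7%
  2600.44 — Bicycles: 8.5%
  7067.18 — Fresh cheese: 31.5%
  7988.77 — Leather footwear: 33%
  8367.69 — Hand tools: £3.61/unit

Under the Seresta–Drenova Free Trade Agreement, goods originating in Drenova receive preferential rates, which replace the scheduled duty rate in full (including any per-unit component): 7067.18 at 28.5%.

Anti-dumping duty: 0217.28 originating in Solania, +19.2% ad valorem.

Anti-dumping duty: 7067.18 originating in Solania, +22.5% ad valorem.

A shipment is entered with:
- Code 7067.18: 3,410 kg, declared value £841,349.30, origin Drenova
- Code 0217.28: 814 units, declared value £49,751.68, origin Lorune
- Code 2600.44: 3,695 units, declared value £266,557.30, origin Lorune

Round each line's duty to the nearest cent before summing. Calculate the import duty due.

£273,884.81

Line 1 (7067.18, Drenova, 3,410 kg, £841,349.30):
Base rate for 7067.18 is 31.5%.
Origin Drenova qualifies under the Seresta–Drenova agreement and 7067.18 is covered: preferential rate 28.5% applies instead.
The additional-duty order on 7067.18 targets Solania, not Drenova; it does not apply.
Duty = £841,349.30 × 28.5% = £239,784.55.
Line 2 (0217.28, Lorune, 814 units, £49,751.68):
Base rate for 0217.28 is 23%.
The additional-duty order on 0217.28 targets Solania, not Lorune; it does not apply.
Duty = £49,751.68 × 23% = £11,442.89.
Line 3 (2600.44, Lorune, 3,695 units, £266,557.30):
Base rate for 2600.44 is 8.5%.
Duty = £266,557.30 × 8.5% = £22,657.37.
Total = £239,784.55 + £11,442.89 + £22,657.37 = £273,884.81.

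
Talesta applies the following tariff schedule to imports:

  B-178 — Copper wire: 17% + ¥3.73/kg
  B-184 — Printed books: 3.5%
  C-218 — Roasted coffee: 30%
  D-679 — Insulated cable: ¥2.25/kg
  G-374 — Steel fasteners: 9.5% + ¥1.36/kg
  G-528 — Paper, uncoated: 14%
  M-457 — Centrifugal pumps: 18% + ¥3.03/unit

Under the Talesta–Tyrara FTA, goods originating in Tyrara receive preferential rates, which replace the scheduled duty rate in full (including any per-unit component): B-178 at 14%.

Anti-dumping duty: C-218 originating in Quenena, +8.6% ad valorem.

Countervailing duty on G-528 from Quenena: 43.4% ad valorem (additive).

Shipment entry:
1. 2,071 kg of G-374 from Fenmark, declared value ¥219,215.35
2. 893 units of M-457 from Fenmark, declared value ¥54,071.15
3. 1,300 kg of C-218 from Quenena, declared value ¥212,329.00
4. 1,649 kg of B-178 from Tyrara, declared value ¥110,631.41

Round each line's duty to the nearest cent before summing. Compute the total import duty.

¥133,528.01

Line 1 (G-374, Fenmark, 2,071 kg, ¥219,215.35):
Base rate for G-374 is 9.5% + ¥1.36/kg.
Duty = ¥219,215.35 × 9.5% + 2,071 × ¥1.36 = ¥23,642.02.
Line 2 (M-457, Fenmark, 893 units, ¥54,071.15):
Base rate for M-457 is 18% + ¥3.03/unit.
Duty = ¥54,071.15 × 18% + 893 × ¥3.03 = ¥12,438.60.
Line 3 (C-218, Quenena, 1,300 kg, ¥212,329.00):
Base rate for C-218 is 30%.
Additional duty on C-218 from Quenena: +8.6%. Applied ad valorem rate: 30% + 8.6% = 38.6%.
Duty = ¥212,329.00 × 38.6% = ¥81,958.99.
Line 4 (B-178, Tyrara, 1,649 kg, ¥110,631.41):
Base rate for B-178 is 17% + ¥3.73/kg.
Origin Tyrara qualifies under the Talesta–Tyrara agreement and B-178 is covered: preferential rate 14% applies instead.
Duty = ¥110,631.41 × 14% = ¥15,488.40.
Total = ¥23,642.02 + ¥12,438.60 + ¥81,958.99 + ¥15,488.40 = ¥133,528.01.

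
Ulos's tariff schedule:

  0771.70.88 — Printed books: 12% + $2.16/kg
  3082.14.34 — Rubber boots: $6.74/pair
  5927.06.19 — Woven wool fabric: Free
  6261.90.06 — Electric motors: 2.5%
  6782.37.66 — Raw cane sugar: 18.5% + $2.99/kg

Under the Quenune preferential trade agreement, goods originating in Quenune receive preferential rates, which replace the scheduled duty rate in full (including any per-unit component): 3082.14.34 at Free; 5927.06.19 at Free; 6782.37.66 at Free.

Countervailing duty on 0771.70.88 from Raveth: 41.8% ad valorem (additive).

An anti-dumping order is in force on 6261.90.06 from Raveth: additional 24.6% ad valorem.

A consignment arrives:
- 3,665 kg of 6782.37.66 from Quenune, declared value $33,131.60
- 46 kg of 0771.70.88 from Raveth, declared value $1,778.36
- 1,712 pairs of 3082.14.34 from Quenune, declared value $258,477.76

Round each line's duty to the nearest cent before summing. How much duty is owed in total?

$1,056.12

Line 1 (6782.37.66, Quenune, 3,665 kg, $33,131.60):
Base rate for 6782.37.66 is 18.5% + $2.99/kg.
Origin Quenune qualifies under the Ulos–Quenune agreement and 6782.37.66 is covered: preferential rate Free applies instead.
Duty = $33,131.60 × 0% = $0.00.
Line 2 (0771.70.88, Raveth, 46 kg, $1,778.36):
Base rate for 0771.70.88 is 12% + $2.16/kg.
Additional duty on 0771.70.88 from Raveth: +41.8%. Applied ad valorem rate: 12% + 41.8% = 53.8%.
Duty = $1,778.36 × 53.8% + 46 × $2.16 = $1,056.12.
Line 3 (3082.14.34, Quenune, 1,712 pairs, $258,477.76):
Base rate for 3082.14.34 is $6.74/pair.
Origin Quenune qualifies under the Ulos–Quenune agreement and 3082.14.34 is covered: preferential rate Free applies instead.
Duty = $258,477.76 × 0% = $0.00.
Total = $0.00 + $1,056.12 + $0.00 = $1,056.12.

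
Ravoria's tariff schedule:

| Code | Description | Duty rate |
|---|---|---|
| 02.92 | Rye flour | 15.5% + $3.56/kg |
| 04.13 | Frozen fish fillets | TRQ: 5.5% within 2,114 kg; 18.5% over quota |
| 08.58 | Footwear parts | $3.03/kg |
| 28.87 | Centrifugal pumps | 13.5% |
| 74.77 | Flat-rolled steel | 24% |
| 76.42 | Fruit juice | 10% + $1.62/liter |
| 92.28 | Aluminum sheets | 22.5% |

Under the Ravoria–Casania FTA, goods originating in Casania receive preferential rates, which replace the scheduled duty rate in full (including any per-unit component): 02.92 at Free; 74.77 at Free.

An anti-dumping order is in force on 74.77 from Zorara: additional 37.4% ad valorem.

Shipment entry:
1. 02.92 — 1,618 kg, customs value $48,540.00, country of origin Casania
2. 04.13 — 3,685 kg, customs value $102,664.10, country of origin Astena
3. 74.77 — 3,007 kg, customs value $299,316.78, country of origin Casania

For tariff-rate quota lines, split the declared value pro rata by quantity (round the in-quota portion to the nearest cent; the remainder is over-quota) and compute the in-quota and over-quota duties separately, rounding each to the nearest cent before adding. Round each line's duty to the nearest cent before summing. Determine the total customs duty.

Line 1 (02.92, Casania, 1,618 kg, $48,540.00):
Base rate for 02.92 is 15.5% + $3.56/kg.
Origin Casania qualifies under the Ravoria–Casania agreement and 02.92 is covered: preferential rate Free applies instead.
Duty = $48,540.00 × 0% = $0.00.
Line 2 (04.13, Astena, 3,685 kg, $102,664.10):
Code 04.13 is under a tariff-rate quota (threshold 2,114 kg). In-quota: 2,114 kg at 5.5%; over-quota: 1,571 kg at 18.5%.
Pro-rata value split: in-quota = $102,664.10 × 2,114/3,685 = $58,896.04; over-quota = $102,664.10 − $58,896.04 = $43,768.06.
In-quota duty = $58,896.04 × 5.5% = $3,239.28. Over-quota duty = $43,768.06 × 18.5% = $8,097.09.
Line duty = $3,239.28 + $8,097.09 = $11,336.37.
Line 3 (74.77, Casania, 3,007 kg, $299,316.78):
Base rate for 74.77 is 24%.
Origin Casania qualifies under the Ravoria–Casania agreement and 74.77 is covered: preferential rate Free applies instead.
The additional-duty order on 74.77 targets Zorara, not Casania; it does not apply.
Duty = $299,316.78 × 0% = $0.00.
Total = $0.00 + $11,336.37 + $0.00 = $11,336.37.

$11,336.37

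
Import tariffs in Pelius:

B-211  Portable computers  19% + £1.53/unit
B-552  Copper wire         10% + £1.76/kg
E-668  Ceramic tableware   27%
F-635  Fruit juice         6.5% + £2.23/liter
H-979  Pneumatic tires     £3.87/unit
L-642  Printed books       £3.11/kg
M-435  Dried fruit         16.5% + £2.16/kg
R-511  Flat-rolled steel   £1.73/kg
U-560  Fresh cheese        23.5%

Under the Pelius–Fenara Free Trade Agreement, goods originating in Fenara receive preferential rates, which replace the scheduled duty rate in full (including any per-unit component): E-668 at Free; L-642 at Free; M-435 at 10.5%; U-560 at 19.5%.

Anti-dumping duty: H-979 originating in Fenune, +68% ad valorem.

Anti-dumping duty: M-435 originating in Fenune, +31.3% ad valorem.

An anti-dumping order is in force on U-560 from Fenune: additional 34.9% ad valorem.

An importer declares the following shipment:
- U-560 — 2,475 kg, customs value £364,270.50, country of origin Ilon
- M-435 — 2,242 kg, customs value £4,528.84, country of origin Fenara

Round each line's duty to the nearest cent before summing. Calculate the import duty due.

£86,079.10

Line 1 (U-560, Ilon, 2,475 kg, £364,270.50):
Base rate for U-560 is 23.5%.
U-560 has an FTA preferential rate, but origin Ilon is not Fenara; base rate stands.
The additional-duty order on U-560 targets Fenune, not Ilon; it does not apply.
Duty = £364,270.50 × 23.5% = £85,603.57.
Line 2 (M-435, Fenara, 2,242 kg, £4,528.84):
Base rate for M-435 is 16.5% + £2.16/kg.
Origin Fenara qualifies under the Pelius–Fenara agreement and M-435 is covered: preferential rate 10.5% applies instead.
The additional-duty order on M-435 targets Fenune, not Fenara; it does not apply.
Duty = £4,528.84 × 10.5% = £475.53.
Total = £85,603.57 + £475.53 = £86,079.10.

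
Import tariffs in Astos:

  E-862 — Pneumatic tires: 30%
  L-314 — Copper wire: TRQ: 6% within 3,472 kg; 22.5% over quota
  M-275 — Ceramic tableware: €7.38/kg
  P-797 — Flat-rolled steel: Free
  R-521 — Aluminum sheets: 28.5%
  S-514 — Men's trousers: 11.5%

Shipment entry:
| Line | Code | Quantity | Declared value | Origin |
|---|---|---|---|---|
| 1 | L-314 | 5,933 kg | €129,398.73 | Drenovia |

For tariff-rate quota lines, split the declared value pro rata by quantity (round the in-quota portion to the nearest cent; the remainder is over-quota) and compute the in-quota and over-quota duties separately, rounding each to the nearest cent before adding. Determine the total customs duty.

€16,620.20

Line 1 (L-314, Drenovia, 5,933 kg, €129,398.73):
Code L-314 is under a tariff-rate quota (threshold 3,472 kg). In-quota: 3,472 kg at 6%; over-quota: 2,461 kg at 22.5%.
Pro-rata value split: in-quota = €129,398.73 × 3,472/5,933 = €75,724.32; over-quota = €129,398.73 − €75,724.32 = €53,674.41.
In-quota duty = €75,724.32 × 6% = €4,543.46. Over-quota duty = €53,674.41 × 22.5% = €12,076.74.
Line duty = €4,543.46 + €12,076.74 = €16,620.20.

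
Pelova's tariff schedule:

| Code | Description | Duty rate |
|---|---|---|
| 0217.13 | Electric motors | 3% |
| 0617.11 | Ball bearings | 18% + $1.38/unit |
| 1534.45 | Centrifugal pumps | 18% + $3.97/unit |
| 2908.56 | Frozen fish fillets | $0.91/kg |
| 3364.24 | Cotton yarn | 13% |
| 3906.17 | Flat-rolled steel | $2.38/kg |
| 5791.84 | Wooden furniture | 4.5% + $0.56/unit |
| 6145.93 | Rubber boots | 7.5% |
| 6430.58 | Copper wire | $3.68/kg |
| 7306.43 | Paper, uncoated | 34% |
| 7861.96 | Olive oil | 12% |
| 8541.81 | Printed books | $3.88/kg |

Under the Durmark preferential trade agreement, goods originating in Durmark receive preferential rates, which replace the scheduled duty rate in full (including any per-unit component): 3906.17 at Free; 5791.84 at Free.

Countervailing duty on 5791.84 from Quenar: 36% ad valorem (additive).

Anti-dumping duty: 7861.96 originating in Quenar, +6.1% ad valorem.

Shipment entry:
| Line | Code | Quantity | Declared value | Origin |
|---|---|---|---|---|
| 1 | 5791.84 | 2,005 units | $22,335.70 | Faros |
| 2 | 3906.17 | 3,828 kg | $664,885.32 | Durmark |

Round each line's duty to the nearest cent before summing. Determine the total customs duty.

$2,127.91

Line 1 (5791.84, Faros, 2,005 units, $22,335.70):
Base rate for 5791.84 is 4.5% + $0.56/unit.
5791.84 has an FTA preferential rate, but origin Faros is not Durmark; base rate stands.
The additional-duty order on 5791.84 targets Quenar, not Faros; it does not apply.
Duty = $22,335.70 × 4.5% + 2,005 × $0.56 = $2,127.91.
Line 2 (3906.17, Durmark, 3,828 kg, $664,885.32):
Base rate for 3906.17 is $2.38/kg.
Origin Durmark qualifies under the Pelova–Durmark agreement and 3906.17 is covered: preferential rate Free applies instead.
Duty = $664,885.32 × 0% = $0.00.
Total = $2,127.91 + $0.00 = $2,127.91.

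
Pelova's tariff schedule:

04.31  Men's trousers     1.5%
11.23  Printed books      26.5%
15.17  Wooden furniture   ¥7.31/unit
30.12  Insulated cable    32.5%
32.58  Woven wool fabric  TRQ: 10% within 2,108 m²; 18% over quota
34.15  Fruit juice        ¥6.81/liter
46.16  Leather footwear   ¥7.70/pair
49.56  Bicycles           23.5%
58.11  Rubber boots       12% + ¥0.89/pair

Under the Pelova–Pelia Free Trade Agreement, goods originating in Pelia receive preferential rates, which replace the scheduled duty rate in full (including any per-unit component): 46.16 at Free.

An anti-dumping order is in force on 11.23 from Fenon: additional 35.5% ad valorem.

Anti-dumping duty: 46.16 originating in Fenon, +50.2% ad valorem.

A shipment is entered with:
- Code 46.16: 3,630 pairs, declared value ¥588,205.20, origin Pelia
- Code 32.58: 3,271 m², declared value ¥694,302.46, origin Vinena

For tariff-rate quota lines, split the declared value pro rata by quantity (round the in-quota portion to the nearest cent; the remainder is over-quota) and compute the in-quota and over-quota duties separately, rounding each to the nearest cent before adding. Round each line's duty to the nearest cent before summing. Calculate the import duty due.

Line 1 (46.16, Pelia, 3,630 pairs, ¥588,205.20):
Base rate for 46.16 is ¥7.70/pair.
Origin Pelia qualifies under the Pelova–Pelia agreement and 46.16 is covered: preferential rate Free applies instead.
The additional-duty order on 46.16 targets Fenon, not Pelia; it does not apply.
Duty = ¥588,205.20 × 0% = ¥0.00.
Line 2 (32.58, Vinena, 3,271 m², ¥694,302.46):
Code 32.58 is under a tariff-rate quota (threshold 2,108 m²). In-quota: 2,108 m² at 10%; over-quota: 1,163 m² at 18%.
Pro-rata value split: in-quota = ¥694,302.46 × 2,108/3,271 = ¥447,444.08; over-quota = ¥694,302.46 − ¥447,444.08 = ¥246,858.38.
In-quota duty = ¥447,444.08 × 10% = ¥44,744.41. Over-quota duty = ¥246,858.38 × 18% = ¥44,434.51.
Line duty = ¥44,744.41 + ¥44,434.51 = ¥89,178.92.
Total = ¥0.00 + ¥89,178.92 = ¥89,178.92.

¥89,178.92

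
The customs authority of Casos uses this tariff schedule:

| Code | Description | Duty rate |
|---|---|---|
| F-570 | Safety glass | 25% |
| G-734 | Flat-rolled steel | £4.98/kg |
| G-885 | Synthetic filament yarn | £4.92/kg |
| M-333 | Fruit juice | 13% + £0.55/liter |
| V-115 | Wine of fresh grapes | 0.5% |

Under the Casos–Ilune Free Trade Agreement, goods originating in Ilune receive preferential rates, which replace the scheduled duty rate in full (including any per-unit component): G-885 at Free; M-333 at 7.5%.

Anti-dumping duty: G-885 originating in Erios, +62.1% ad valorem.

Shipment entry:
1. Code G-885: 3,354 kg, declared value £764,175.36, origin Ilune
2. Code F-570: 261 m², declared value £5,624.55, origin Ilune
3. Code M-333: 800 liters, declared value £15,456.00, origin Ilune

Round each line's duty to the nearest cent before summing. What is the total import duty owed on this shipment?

£2,565.34

Line 1 (G-885, Ilune, 3,354 kg, £764,175.36):
Base rate for G-885 is £4.92/kg.
Origin Ilune qualifies under the Casos–Ilune agreement and G-885 is covered: preferential rate Free applies instead.
The additional-duty order on G-885 targets Erios, not Ilune; it does not apply.
Duty = £764,175.36 × 0% = £0.00.
Line 2 (F-570, Ilune, 261 m², £5,624.55):
Base rate for F-570 is 25%.
Origin Ilune is the FTA partner but F-570 is not on the preference list; base rate stands.
Duty = £5,624.55 × 25% = £1,406.14.
Line 3 (M-333, Ilune, 800 liters, £15,456.00):
Base rate for M-333 is 13% + £0.55/liter.
Origin Ilune qualifies under the Casos–Ilune agreement and M-333 is covered: preferential rate 7.5% applies instead.
Duty = £15,456.00 × 7.5% = £1,159.20.
Total = £0.00 + £1,406.14 + £1,159.20 = £2,565.34.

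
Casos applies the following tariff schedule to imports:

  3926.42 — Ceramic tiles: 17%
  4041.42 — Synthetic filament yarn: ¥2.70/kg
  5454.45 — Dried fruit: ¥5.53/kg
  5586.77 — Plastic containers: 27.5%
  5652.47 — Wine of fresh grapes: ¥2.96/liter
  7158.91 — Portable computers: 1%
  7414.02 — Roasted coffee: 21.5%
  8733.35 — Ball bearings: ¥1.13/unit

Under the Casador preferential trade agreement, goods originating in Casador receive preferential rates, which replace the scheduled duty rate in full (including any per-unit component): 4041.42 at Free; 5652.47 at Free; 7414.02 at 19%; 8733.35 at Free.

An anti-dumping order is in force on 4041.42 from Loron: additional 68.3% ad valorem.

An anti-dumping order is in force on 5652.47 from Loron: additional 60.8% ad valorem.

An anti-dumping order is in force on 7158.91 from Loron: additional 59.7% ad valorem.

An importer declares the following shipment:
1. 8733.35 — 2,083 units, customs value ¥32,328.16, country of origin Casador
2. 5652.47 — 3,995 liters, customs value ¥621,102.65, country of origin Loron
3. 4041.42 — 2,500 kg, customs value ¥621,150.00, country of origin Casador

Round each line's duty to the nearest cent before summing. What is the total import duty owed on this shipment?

Line 1 (8733.35, Casador, 2,083 units, ¥32,328.16):
Base rate for 8733.35 is ¥1.13/unit.
Origin Casador qualifies under the Casos–Casador agreement and 8733.35 is covered: preferential rate Free applies instead.
Duty = ¥32,328.16 × 0% = ¥0.00.
Line 2 (5652.47, Loron, 3,995 liters, ¥621,102.65):
Base rate for 5652.47 is ¥2.96/liter.
5652.47 has an FTA preferential rate, but origin Loron is not Casador; base rate stands.
Additional duty on 5652.47 from Loron: +60.8% ad valorem. Applied ad valorem rate = 60.8%.
Duty = ¥621,102.65 × 60.8% + 3,995 × ¥2.96 = ¥389,455.61.
Line 3 (4041.42, Casador, 2,500 kg, ¥621,150.00):
Base rate for 4041.42 is ¥2.70/kg.
Origin Casador qualifies under the Casos–Casador agreement and 4041.42 is covered: preferential rate Free applies instead.
The additional-duty order on 4041.42 targets Loron, not Casador; it does not apply.
Duty = ¥621,150.00 × 0% = ¥0.00.
Total = ¥0.00 + ¥389,455.61 + ¥0.00 = ¥389,455.61.

¥389,455.61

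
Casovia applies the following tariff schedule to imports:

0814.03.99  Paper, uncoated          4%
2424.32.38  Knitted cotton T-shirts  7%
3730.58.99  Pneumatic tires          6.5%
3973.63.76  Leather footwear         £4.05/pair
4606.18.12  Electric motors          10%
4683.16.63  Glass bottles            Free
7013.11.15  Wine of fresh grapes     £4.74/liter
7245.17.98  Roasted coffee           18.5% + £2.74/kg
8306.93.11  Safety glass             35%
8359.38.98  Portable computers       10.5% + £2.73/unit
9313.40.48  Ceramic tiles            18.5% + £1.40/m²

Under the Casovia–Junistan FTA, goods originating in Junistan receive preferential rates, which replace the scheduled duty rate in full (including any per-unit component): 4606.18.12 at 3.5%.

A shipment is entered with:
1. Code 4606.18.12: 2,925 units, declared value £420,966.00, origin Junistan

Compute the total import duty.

Line 1 (4606.18.12, Junistan, 2,925 units, £420,966.00):
Base rate for 4606.18.12 is 10%.
Origin Junistan qualifies under the Casovia–Junistan agreement and 4606.18.12 is covered: preferential rate 3.5% applies instead.
Duty = £420,966.00 × 3.5% = £14,733.81.

£14,733.81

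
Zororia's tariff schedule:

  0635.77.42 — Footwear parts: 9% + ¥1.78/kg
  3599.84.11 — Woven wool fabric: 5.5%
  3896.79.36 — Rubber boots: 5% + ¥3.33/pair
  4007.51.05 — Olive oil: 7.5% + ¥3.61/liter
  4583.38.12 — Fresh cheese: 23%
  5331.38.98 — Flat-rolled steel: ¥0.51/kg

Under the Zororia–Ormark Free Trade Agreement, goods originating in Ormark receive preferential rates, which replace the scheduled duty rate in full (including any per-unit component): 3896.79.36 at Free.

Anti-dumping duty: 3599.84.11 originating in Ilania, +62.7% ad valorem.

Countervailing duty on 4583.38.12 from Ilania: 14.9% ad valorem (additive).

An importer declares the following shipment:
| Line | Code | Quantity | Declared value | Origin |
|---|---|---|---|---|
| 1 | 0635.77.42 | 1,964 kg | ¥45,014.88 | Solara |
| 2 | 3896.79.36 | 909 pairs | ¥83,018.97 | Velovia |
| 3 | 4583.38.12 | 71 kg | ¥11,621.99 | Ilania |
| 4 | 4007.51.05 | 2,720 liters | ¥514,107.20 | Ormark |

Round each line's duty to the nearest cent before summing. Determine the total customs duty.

¥67,507.15

Line 1 (0635.77.42, Solara, 1,964 kg, ¥45,014.88):
Base rate for 0635.77.42 is 9% + ¥1.78/kg.
Duty = ¥45,014.88 × 9% + 1,964 × ¥1.78 = ¥7,547.26.
Line 2 (3896.79.36, Velovia, 909 pairs, ¥83,018.97):
Base rate for 3896.79.36 is 5% + ¥3.33/pair.
3896.79.36 has an FTA preferential rate, but origin Velovia is not Ormark; base rate stands.
Duty = ¥83,018.97 × 5% + 909 × ¥3.33 = ¥7,177.92.
Line 3 (4583.38.12, Ilania, 71 kg, ¥11,621.99):
Base rate for 4583.38.12 is 23%.
Additional duty on 4583.38.12 from Ilania: +14.9%. Applied ad valorem rate: 23% + 14.9% = 37.9%.
Duty = ¥11,621.99 × 37.9% = ¥4,404.73.
Line 4 (4007.51.05, Ormark, 2,720 liters, ¥514,107.20):
Base rate for 4007.51.05 is 7.5% + ¥3.61/liter.
Origin Ormark is the FTA partner but 4007.51.05 is not on the preference list; base rate stands.
Duty = ¥514,107.20 × 7.5% + 2,720 × ¥3.61 = ¥48,377.24.
Total = ¥7,547.26 + ¥7,177.92 + ¥4,404.73 + ¥48,377.24 = ¥67,507.15.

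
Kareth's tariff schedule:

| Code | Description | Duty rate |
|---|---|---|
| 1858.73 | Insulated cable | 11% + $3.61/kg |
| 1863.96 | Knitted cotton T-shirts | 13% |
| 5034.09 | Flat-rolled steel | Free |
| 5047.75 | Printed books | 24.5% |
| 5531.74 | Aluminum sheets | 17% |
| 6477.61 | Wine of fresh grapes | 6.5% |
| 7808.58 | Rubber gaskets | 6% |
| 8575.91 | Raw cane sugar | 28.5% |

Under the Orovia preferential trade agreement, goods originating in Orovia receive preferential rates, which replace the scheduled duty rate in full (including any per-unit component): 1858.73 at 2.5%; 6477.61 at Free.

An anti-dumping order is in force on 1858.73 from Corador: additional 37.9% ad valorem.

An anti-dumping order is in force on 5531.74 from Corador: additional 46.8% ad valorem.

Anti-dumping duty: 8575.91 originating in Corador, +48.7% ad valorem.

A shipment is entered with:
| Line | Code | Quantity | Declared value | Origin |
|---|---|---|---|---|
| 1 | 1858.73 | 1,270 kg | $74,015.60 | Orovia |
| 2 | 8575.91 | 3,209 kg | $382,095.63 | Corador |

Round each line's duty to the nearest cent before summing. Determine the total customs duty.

$296,828.22

Line 1 (1858.73, Orovia, 1,270 kg, $74,015.60):
Base rate for 1858.73 is 11% + $3.61/kg.
Origin Orovia qualifies under the Kareth–Orovia agreement and 1858.73 is covered: preferential rate 2.5% applies instead.
The additional-duty order on 1858.73 targets Corador, not Orovia; it does not apply.
Duty = $74,015.60 × 2.5% = $1,850.39.
Line 2 (8575.91, Corador, 3,209 kg, $382,095.63):
Base rate for 8575.91 is 28.5%.
Additional duty on 8575.91 from Corador: +48.7%. Applied ad valorem rate: 28.5% + 48.7% = 77.2%.
Duty = $382,095.63 × 77.2% = $294,977.83.
Total = $1,850.39 + $294,977.83 = $296,828.22.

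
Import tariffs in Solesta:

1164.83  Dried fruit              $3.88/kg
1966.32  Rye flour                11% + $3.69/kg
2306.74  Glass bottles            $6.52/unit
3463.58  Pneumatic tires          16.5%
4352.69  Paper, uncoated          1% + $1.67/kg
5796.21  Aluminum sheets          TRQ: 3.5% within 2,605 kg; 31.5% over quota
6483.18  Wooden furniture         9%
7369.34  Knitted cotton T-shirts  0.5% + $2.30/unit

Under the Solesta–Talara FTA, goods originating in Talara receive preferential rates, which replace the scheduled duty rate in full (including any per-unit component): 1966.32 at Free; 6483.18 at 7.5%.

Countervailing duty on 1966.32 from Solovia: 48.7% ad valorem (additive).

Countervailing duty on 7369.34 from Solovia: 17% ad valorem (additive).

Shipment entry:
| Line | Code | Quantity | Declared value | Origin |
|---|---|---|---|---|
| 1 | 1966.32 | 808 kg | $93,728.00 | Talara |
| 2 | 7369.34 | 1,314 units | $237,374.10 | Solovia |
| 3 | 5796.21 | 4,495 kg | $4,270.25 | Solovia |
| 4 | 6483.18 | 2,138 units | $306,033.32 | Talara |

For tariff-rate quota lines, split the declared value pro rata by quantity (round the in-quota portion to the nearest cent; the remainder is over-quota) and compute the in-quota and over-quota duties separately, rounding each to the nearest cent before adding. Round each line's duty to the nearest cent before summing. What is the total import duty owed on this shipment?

Line 1 (1966.32, Talara, 808 kg, $93,728.00):
Base rate for 1966.32 is 11% + $3.69/kg.
Origin Talara qualifies under the Solesta–Talara agreement and 1966.32 is covered: preferential rate Free applies instead.
The additional-duty order on 1966.32 targets Solovia, not Talara; it does not apply.
Duty = $93,728.00 × 0% = $0.00.
Line 2 (7369.34, Solovia, 1,314 units, $237,374.10):
Base rate for 7369.34 is 0.5% + $2.30/unit.
Additional duty on 7369.34 from Solovia: +17%. Applied ad valorem rate: 0.5% + 17% = 17.5%.
Duty = $237,374.10 × 17.5% + 1,314 × $2.30 = $44,562.67.
Line 3 (5796.21, Solovia, 4,495 kg, $4,270.25):
Code 5796.21 is under a tariff-rate quota (threshold 2,605 kg). In-quota: 2,605 kg at 3.5%; over-quota: 1,890 kg at 31.5%.
Pro-rata value split: in-quota = $4,270.25 × 2,605/4,495 = $2,474.75; over-quota = $4,270.25 − $2,474.75 = $1,795.50.
In-quota duty = $2,474.75 × 3.5% = $86.62. Over-quota duty = $1,795.50 × 31.5% = $565.58.
Line duty = $86.62 + $565.58 = $652.20.
Line 4 (6483.18, Talara, 2,138 units, $306,033.32):
Base rate for 6483.18 is 9%.
Origin Talara qualifies under the Solesta–Talara agreement and 6483.18 is covered: preferential rate 7.5% applies instead.
Duty = $306,033.32 × 7.5% = $22,952.50.
Total = $0.00 + $44,562.67 + $652.20 + $22,952.50 = $68,167.37.

$68,167.37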